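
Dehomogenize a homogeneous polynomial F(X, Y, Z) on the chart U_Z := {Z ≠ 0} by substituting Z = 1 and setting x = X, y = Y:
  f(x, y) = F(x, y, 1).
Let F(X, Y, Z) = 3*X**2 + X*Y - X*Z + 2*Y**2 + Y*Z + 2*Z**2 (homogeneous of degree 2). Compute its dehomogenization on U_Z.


f(x, y) = 3*x**2 + x*y - x + 2*y**2 + y + 2

On U_Z we set Z = 1. Each monomial c·X^i·Y^j·Z^k in F becomes c·x^i·y^j·1^k = c·x^i·y^j.
Substituting Z = 1: F(X, Y, 1) = 3*x**2 + x*y - x + 2*y**2 + y + 2.
Note: deg(f) ≤ deg(F) = 2; strict inequality happens when F is divisible by Z (lost terms).


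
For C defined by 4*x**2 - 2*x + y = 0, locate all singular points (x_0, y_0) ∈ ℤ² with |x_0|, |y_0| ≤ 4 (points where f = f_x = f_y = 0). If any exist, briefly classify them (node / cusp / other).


No singular points in the scanned grid; C is smooth there.

Compute partial derivatives:
  f_x = 8*x - 2.
  f_y = 1.
f_y = 1 is a nonzero constant, so f_y never vanishes: no point (x, y) can satisfy f = f_x = f_y = 0. In particular no (x, y) ∈ {−4, ..., 4}² is singular; the curve is smooth.


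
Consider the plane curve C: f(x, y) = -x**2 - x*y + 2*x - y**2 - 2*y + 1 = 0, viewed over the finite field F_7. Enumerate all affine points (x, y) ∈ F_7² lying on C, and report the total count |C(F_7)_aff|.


Affine F_7-points: {(0, 2), (0, 3), (4, 0), (4, 1), (5, 0), (6, 3)}; count = 6.

For each of the 49 pairs (x, y) ∈ F_7², evaluate f(x, y) mod 7. Record the zeros.
  x = 0: [0↦1, 1↦5, 2↦0, 3↦0, 4↦5, 5↦1, 6↦2]  zeros at y ∈ {2, 3}
  x = 1: [0↦2, 1↦5, 2↦6, 3↦5, 4↦2, 5↦4, 6↦4]  zeros at y ∈ ∅
  x = 2: [0↦1, 1↦3, 2↦3, 3↦1, 4↦4, 5↦5, 6↦4]  zeros at y ∈ ∅
  x = 3: [0↦5, 1↦6, 2↦5, 3↦2, 4↦4, 5↦4, 6↦2]  zeros at y ∈ ∅
  x = 4: [0↦0, 1↦0, 2↦5, 3↦1, 4↦2, 5↦1, 6↦5]  zeros at y ∈ {0, 1}
  x = 5: [0↦0, 1↦6, 2↦3, 3↦5, 4↦5, 5↦3, 6↦6]  zeros at y ∈ {0}
  x = 6: [0↦5, 1↦3, 2↦6, 3↦0, 4↦6, 5↦3, 6↦5]  zeros at y ∈ {3}
Collecting zeros: affine points = {(0, 2), (0, 3), (4, 0), (4, 1), (5, 0), (6, 3)}.
Total count |C(F_7)_aff| = 6.


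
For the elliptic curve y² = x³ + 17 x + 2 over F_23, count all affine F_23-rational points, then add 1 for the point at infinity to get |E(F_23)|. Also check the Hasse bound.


Affine points = {(0, 5), (0, 18), (7, 2), (7, 21), (8, 11), (8, 12), (11, 5), (11, 18), (12, 5), (12, 18), (16, 0), (17, 11), (17, 12), (19, 10), (19, 13), (20, 4), (20, 19), (21, 11), (21, 12)}; affine count = 19; |E(F_23)| = 20.

Discriminant check: Δ ∝ 4a³ + 27b² = 4·17³ + 27·2² = 4·4913 + 27·4 ≡ 3 (mod 23). Nonzero ⇒ E is nonsingular.
For each x ∈ F_23, compute rhs = x³ + 17·x + 2 mod 23, then count y ∈ F_23 with y² ≡ rhs.
  x = 0: rhs = 2, matching y values: 5, 18 (2 points).
  x = 1: rhs = 20, matching y values: none (0 points).
  x = 2: rhs = 21, matching y values: none (0 points).
  x = 3: rhs = 11, matching y values: none (0 points).
  x = 4: rhs = 19, matching y values: none (0 points).
  x = 5: rhs = 5, matching y values: none (0 points).
  x = 6: rhs = 21, matching y values: none (0 points).
  x = 7: rhs = 4, matching y values: 2, 21 (2 points).
  x = 8: rhs = 6, matching y values: 11, 12 (2 points).
  x = 9: rhs = 10, matching y values: none (0 points).
  x = 10: rhs = 22, matching y values: none (0 points).
  x = 11: rhs = 2, matching y values: 5, 18 (2 points).
  x = 12: rhs = 2, matching y values: 5, 18 (2 points).
  x = 13: rhs = 5, matching y values: none (0 points).
  x = 14: rhs = 17, matching y values: none (0 points).
  x = 15: rhs = 21, matching y values: none (0 points).
  x = 16: rhs = 0, matching y values: 0 (1 points).
  x = 17: rhs = 6, matching y values: 11, 12 (2 points).
  x = 18: rhs = 22, matching y values: none (0 points).
  x = 19: rhs = 8, matching y values: 10, 13 (2 points).
  x = 20: rhs = 16, matching y values: 4, 19 (2 points).
  x = 21: rhs = 6, matching y values: 11, 12 (2 points).
  x = 22: rhs = 7, matching y values: none (0 points).
Total affine count: 19.
Full point count |E(F_23)| = 19 + 1 = 20.
Hasse bound: |20 − (23+1)| = |-4| = 4 ≤ 2√23 ≈ 9.5917 ✓.


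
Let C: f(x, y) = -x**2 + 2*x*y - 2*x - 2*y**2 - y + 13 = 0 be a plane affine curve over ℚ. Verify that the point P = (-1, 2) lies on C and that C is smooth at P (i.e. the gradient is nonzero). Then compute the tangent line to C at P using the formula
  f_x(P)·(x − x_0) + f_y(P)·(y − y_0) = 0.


Tangent line at P: 4*x - 11*y + 26 = 0.

Step 1: f(-1, 2) = 0, so P lies on C.
Step 2: partial derivatives
  f_x(x, y) = -2*x + 2*y - 2, f_y(x, y) = 2*x - 4*y - 1.
  f_x(P) = 4, f_y(P) = -11 (gradient nonzero, so P is smooth).
Step 3: tangent line at P: 4·(x − -1) + -11·(y − 2) = 0.
Expanding: 4*x - 11*y + 26 = 0.


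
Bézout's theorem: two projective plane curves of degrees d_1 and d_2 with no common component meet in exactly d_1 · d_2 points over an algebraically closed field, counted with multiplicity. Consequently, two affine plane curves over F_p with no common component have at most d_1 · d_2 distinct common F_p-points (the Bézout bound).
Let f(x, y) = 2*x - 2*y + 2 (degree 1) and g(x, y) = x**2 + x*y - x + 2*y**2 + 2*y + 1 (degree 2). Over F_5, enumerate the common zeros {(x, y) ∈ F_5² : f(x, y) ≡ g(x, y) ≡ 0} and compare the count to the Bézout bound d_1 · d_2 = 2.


Common zeros: {(0, 1), (1, 2)}; count = 2; Bézout bound = 2.

deg(f) = 1, deg(g) = 2, so Bézout bound = 2.
Scan x ∈ F_5. For each x, list the y ∈ F_5 with f(x, y) ≡ 0 and those with g(x, y) ≡ 0 (mod 5); the common zeros in that column are the intersection.
  x = 0: f ≡ 0 at y ∈ {1}; g ≡ 0 at y ∈ {1, 3}; common: {1}.
  x = 1: f ≡ 0 at y ∈ {2}; g ≡ 0 at y ∈ {2, 4}; common: {2}.
  x = 2: f ≡ 0 at y ∈ {3}; g ≡ 0 at y ∈ ∅; common: ∅.
  x = 3: f ≡ 0 at y ∈ {4}; g ≡ 0 at y ∈ {2, 3}; common: ∅.
  x = 4: f ≡ 0 at y ∈ {0}; g ≡ 0 at y ∈ ∅; common: ∅.
Collecting: common zeros = {(0, 1), (1, 2)}, so the count is 2.
Comparison with the Bézout bound: 2 ≤ 2 = deg(f)·deg(g), as expected for curves with no common component (the bound is attained).


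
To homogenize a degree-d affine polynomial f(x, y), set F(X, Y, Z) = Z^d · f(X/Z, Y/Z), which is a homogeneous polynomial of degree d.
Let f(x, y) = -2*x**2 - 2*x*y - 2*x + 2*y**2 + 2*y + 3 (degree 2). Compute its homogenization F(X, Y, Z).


F(X, Y, Z) = -2*X**2 - 2*X*Y - 2*X*Z + 2*Y**2 + 2*Y*Z + 3*Z**2

deg(f) = 2.
Substitute x = X/Z, y = Y/Z into f, then multiply by Z^2.
  monomial -2·x^2·y^0 ↦ -2·X^2·Y^0·Z^0.
  monomial -2·x^1·y^1 ↦ -2·X^1·Y^1·Z^0.
  monomial -2·x^1·y^0 ↦ -2·X^1·Y^0·Z^1.
  monomial 2·x^0·y^2 ↦ 2·X^0·Y^2·Z^0.
  monomial 2·x^0·y^1 ↦ 2·X^0·Y^1·Z^1.
  monomial 3·x^0·y^0 ↦ 3·X^0·Y^0·Z^2.
Collecting: F(X, Y, Z) = -2*X**2 - 2*X*Y - 2*X*Z + 2*Y**2 + 2*Y*Z + 3*Z**2.


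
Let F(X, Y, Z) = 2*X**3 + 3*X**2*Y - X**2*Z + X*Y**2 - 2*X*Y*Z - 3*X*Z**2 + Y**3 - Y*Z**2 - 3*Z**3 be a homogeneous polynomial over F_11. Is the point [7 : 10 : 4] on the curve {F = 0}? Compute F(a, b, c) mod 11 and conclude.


F(7,10,4) ≡ 3 (mod 11); P is NOT on the curve.

Evaluate F(7, 10, 4) term-by-term (mod 11).
  2*X**3 ↦ 2·343·1·1 = 686
  3*X**2*Y ↦ 3·49·10·1 = 1470
  -X**2*Z ↦ -1·49·1·4 = -196
  X*Y**2 ↦ 1·7·100·1 = 700
  -2*X*Y*Z ↦ -2·7·10·4 = -560
  -3*X*Z**2 ↦ -3·7·1·16 = -336
  Y**3 ↦ 1·1·1000·1 = 1000
  -Y*Z**2 ↦ -1·1·10·16 = -160
  -3*Z**3 ↦ -3·1·1·64 = -192
Sum: F(7, 10, 4) = (686) + (1470) + (-196) + (700) + (-560) + (-336) + (1000) + (-160) + (-192) = 2412.
Reducing mod 11: 2412 ≡ 3 (mod 11).
Since F(a, b, c) ≡ 3 ≠ 0 (mod 11), P does NOT lie on the curve.


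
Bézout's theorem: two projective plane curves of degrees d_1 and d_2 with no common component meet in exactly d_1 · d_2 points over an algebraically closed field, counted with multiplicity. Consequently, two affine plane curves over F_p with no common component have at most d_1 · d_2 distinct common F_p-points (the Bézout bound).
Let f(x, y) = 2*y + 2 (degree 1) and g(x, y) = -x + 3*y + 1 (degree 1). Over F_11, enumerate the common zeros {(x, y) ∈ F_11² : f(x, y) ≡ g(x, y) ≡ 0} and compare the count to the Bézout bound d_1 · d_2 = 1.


Common zeros: {(9, 10)}; count = 1; Bézout bound = 1.

deg(f) = 1, deg(g) = 1, so Bézout bound = 1.
Scan x ∈ F_11. For each x, list the y ∈ F_11 with f(x, y) ≡ 0 and those with g(x, y) ≡ 0 (mod 11); the common zeros in that column are the intersection.
  x = 0: f ≡ 0 at y ∈ {10}; g ≡ 0 at y ∈ {7}; common: ∅.
  x = 1: f ≡ 0 at y ∈ {10}; g ≡ 0 at y ∈ {0}; common: ∅.
  x = 2: f ≡ 0 at y ∈ {10}; g ≡ 0 at y ∈ {4}; common: ∅.
  x = 3: f ≡ 0 at y ∈ {10}; g ≡ 0 at y ∈ {8}; common: ∅.
  x = 4: f ≡ 0 at y ∈ {10}; g ≡ 0 at y ∈ {1}; common: ∅.
  x = 5: f ≡ 0 at y ∈ {10}; g ≡ 0 at y ∈ {5}; common: ∅.
  x = 6: f ≡ 0 at y ∈ {10}; g ≡ 0 at y ∈ {9}; common: ∅.
  x = 7: f ≡ 0 at y ∈ {10}; g ≡ 0 at y ∈ {2}; common: ∅.
  x = 8: f ≡ 0 at y ∈ {10}; g ≡ 0 at y ∈ {6}; common: ∅.
  x = 9: f ≡ 0 at y ∈ {10}; g ≡ 0 at y ∈ {10}; common: {10}.
  x = 10: f ≡ 0 at y ∈ {10}; g ≡ 0 at y ∈ {3}; common: ∅.
Collecting: common zeros = {(9, 10)}, so the count is 1.
Comparison with the Bézout bound: 1 ≤ 1 = deg(f)·deg(g), as expected for curves with no common component (the bound is attained).


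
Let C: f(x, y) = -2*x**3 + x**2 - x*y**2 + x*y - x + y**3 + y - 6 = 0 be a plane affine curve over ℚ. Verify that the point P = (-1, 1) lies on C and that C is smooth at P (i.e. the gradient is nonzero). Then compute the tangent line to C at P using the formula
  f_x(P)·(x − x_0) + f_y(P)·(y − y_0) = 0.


Tangent line at P: -9*x + 5*y - 14 = 0.

Step 1: f(-1, 1) = 0, so P lies on C.
Step 2: partial derivatives
  f_x(x, y) = -6*x**2 + 2*x - y**2 + y - 1, f_y(x, y) = -2*x*y + x + 3*y**2 + 1.
  f_x(P) = -9, f_y(P) = 5 (gradient nonzero, so P is smooth).
Step 3: tangent line at P: -9·(x − -1) + 5·(y − 1) = 0.
Expanding: -9*x + 5*y - 14 = 0.


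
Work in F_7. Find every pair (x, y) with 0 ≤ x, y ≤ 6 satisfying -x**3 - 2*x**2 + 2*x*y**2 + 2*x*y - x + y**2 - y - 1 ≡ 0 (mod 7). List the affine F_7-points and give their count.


Affine F_7-points: {(2, 2), (2, 3), (3, 0), (5, 1), (5, 2)}; count = 5.

For each of the 49 pairs (x, y) ∈ F_7², evaluate f(x, y) mod 7. Record the zeros.
  x = 0: [0↦6, 1↦6, 2↦1, 3↦5, 4↦4, 5↦5, 6↦1]  zeros at y ∈ ∅
  x = 1: [0↦2, 1↦6, 2↦2, 3↦4, 4↦5, 5↦5, 6↦4]  zeros at y ∈ ∅
  x = 2: [0↦2, 1↦3, 2↦0, 3↦0, 4↦3, 5↦2, 6↦4]  zeros at y ∈ {2, 3}
  x = 3: [0↦0, 1↦5, 2↦3, 3↦1, 4↦6, 5↦4, 6↦2]  zeros at y ∈ {0}
  x = 4: [0↦4, 1↦6, 2↦5, 3↦1, 4↦1, 5↦5, 6↦6]  zeros at y ∈ ∅
  x = 5: [0↦1, 1↦0, 2↦0, 3↦1, 4↦3, 5↦6, 6↦3]  zeros at y ∈ {1, 2}
  x = 6: [0↦6, 1↦2, 2↦3, 3↦2, 4↦6, 5↦1, 6↦1]  zeros at y ∈ ∅
Collecting zeros: affine points = {(2, 2), (2, 3), (3, 0), (5, 1), (5, 2)}.
Total count |C(F_7)_aff| = 5.


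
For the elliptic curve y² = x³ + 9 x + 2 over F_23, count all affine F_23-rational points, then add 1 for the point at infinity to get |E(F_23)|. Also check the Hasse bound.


Affine points = {(0, 5), (0, 18), (1, 9), (1, 14), (11, 11), (11, 12), (13, 4), (13, 19), (15, 4), (15, 19), (17, 10), (17, 13), (18, 4), (18, 19)}; affine count = 14; |E(F_23)| = 15.

Discriminant check: Δ ∝ 4a³ + 27b² = 4·9³ + 27·2² = 4·729 + 27·4 ≡ 11 (mod 23). Nonzero ⇒ E is nonsingular.
For each x ∈ F_23, compute rhs = x³ + 9·x + 2 mod 23, then count y ∈ F_23 with y² ≡ rhs.
  x = 0: rhs = 2, matching y values: 5, 18 (2 points).
  x = 1: rhs = 12, matching y values: 9, 14 (2 points).
  x = 2: rhs = 5, matching y values: none (0 points).
  x = 3: rhs = 10, matching y values: none (0 points).
  x = 4: rhs = 10, matching y values: none (0 points).
  x = 5: rhs = 11, matching y values: none (0 points).
  x = 6: rhs = 19, matching y values: none (0 points).
  x = 7: rhs = 17, matching y values: none (0 points).
  x = 8: rhs = 11, matching y values: none (0 points).
  x = 9: rhs = 7, matching y values: none (0 points).
  x = 10: rhs = 11, matching y values: none (0 points).
  x = 11: rhs = 6, matching y values: 11, 12 (2 points).
  x = 12: rhs = 21, matching y values: none (0 points).
  x = 13: rhs = 16, matching y values: 4, 19 (2 points).
  x = 14: rhs = 20, matching y values: none (0 points).
  x = 15: rhs = 16, matching y values: 4, 19 (2 points).
  x = 16: rhs = 10, matching y values: none (0 points).
  x = 17: rhs = 8, matching y values: 10, 13 (2 points).
  x = 18: rhs = 16, matching y values: 4, 19 (2 points).
  x = 19: rhs = 17, matching y values: none (0 points).
  x = 20: rhs = 17, matching y values: none (0 points).
  x = 21: rhs = 22, matching y values: none (0 points).
  x = 22: rhs = 15, matching y values: none (0 points).
Total affine count: 14.
Full point count |E(F_23)| = 14 + 1 = 15.
Hasse bound: |15 − (23+1)| = |-9| = 9 ≤ 2√23 ≈ 9.5917 ✓.


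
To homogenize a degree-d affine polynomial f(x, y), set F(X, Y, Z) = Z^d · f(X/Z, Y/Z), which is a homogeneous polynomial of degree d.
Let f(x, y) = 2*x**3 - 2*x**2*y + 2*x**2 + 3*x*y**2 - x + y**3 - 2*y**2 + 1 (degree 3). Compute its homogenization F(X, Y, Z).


F(X, Y, Z) = 2*X**3 - 2*X**2*Y + 2*X**2*Z + 3*X*Y**2 - X*Z**2 + Y**3 - 2*Y**2*Z + Z**3

deg(f) = 3.
Substitute x = X/Z, y = Y/Z into f, then multiply by Z^3.
  monomial 2·x^3·y^0 ↦ 2·X^3·Y^0·Z^0.
  monomial -2·x^2·y^1 ↦ -2·X^2·Y^1·Z^0.
  monomial 2·x^2·y^0 ↦ 2·X^2·Y^0·Z^1.
  monomial 3·x^1·y^2 ↦ 3·X^1·Y^2·Z^0.
  monomial -1·x^1·y^0 ↦ -1·X^1·Y^0·Z^2.
  monomial 1·x^0·y^3 ↦ 1·X^0·Y^3·Z^0.
  monomial -2·x^0·y^2 ↦ -2·X^0·Y^2·Z^1.
  monomial 1·x^0·y^0 ↦ 1·X^0·Y^0·Z^3.
Collecting: F(X, Y, Z) = 2*X**3 - 2*X**2*Y + 2*X**2*Z + 3*X*Y**2 - X*Z**2 + Y**3 - 2*Y**2*Z + Z**3.


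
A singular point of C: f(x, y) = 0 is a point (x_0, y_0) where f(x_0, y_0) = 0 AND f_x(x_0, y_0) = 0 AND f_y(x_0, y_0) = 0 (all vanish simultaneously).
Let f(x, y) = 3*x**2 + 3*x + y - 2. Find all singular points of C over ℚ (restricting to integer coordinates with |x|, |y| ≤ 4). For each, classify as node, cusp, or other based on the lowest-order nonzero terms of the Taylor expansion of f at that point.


No singular points in the scanned grid; C is smooth there.

Compute partial derivatives:
  f_x = 6*x + 3.
  f_y = 1.
f_y = 1 is a nonzero constant, so f_y never vanishes: no point (x, y) can satisfy f = f_x = f_y = 0. In particular no (x, y) ∈ {−4, ..., 4}² is singular; the curve is smooth.


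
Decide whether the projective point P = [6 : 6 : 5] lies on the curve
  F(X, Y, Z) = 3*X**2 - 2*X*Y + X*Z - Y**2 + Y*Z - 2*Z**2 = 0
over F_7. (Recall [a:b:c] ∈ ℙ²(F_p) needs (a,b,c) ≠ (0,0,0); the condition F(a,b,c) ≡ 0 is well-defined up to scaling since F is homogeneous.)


F(6,6,5) ≡ 3 (mod 7); P is NOT on the curve.

Evaluate F(6, 6, 5) term-by-term (mod 7).
  3*X**2 ↦ 3·36·1·1 = 108
  -2*X*Y ↦ -2·6·6·1 = -72
  X*Z ↦ 1·6·1·5 = 30
  -Y**2 ↦ -1·1·36·1 = -36
  Y*Z ↦ 1·1·6·5 = 30
  -2*Z**2 ↦ -2·1·1·25 = -50
Sum: F(6, 6, 5) = (108) + (-72) + (30) + (-36) + (30) + (-50) = 10.
Reducing mod 7: 10 ≡ 3 (mod 7).
Since F(a, b, c) ≡ 3 ≠ 0 (mod 7), P does NOT lie on the curve.


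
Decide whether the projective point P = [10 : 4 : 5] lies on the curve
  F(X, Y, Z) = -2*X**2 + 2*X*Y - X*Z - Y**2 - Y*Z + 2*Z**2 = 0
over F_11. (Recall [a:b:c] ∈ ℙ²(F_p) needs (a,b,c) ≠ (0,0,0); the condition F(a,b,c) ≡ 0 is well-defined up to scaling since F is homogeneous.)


F(10,4,5) ≡ 9 (mod 11); P is NOT on the curve.

Evaluate F(10, 4, 5) term-by-term (mod 11).
  -2*X**2 ↦ -2·100·1·1 = -200
  2*X*Y ↦ 2·10·4·1 = 80
  -X*Z ↦ -1·10·1·5 = -50
  -Y**2 ↦ -1·1·16·1 = -16
  -Y*Z ↦ -1·1·4·5 = -20
  2*Z**2 ↦ 2·1·1·25 = 50
Sum: F(10, 4, 5) = (-200) + (80) + (-50) + (-16) + (-20) + (50) = -156.
Reducing mod 11: -156 ≡ 9 (mod 11).
Since F(a, b, c) ≡ 9 ≠ 0 (mod 11), P does NOT lie on the curve.


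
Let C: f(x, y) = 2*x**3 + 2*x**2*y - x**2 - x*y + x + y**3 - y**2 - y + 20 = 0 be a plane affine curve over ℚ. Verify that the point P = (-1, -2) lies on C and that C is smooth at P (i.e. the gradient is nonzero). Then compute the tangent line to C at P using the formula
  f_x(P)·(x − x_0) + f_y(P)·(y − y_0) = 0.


Tangent line at P: 19*x + 18*y + 55 = 0.

Step 1: f(-1, -2) = 0, so P lies on C.
Step 2: partial derivatives
  f_x(x, y) = 6*x**2 + 4*x*y - 2*x - y + 1, f_y(x, y) = 2*x**2 - x + 3*y**2 - 2*y - 1.
  f_x(P) = 19, f_y(P) = 18 (gradient nonzero, so P is smooth).
Step 3: tangent line at P: 19·(x − -1) + 18·(y − -2) = 0.
Expanding: 19*x + 18*y + 55 = 0.


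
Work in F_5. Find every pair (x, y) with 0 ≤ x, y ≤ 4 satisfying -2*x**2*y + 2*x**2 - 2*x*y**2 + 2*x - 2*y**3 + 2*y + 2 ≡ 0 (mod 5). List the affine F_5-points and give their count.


Affine F_5-points: {(0, 2), (2, 2), (3, 3)}; count = 3.

For each of the 25 pairs (x, y) ∈ F_5², evaluate f(x, y) mod 5. Record the zeros.
  x = 0: [0↦2, 1↦2, 2↦0, 3↦4, 4↦2]  zeros at y ∈ {2}
  x = 1: [0↦1, 1↦2, 2↦2, 3↦4, 4↦1]  zeros at y ∈ ∅
  x = 2: [0↦4, 1↦2, 2↦0, 3↦1, 4↦3]  zeros at y ∈ {2}
  x = 3: [0↦1, 1↦2, 2↦4, 3↦0, 4↦3]  zeros at y ∈ {3}
  x = 4: [0↦2, 1↦2, 2↦4, 3↦1, 4↦1]  zeros at y ∈ ∅
Collecting zeros: affine points = {(0, 2), (2, 2), (3, 3)}.
Total count |C(F_5)_aff| = 3.


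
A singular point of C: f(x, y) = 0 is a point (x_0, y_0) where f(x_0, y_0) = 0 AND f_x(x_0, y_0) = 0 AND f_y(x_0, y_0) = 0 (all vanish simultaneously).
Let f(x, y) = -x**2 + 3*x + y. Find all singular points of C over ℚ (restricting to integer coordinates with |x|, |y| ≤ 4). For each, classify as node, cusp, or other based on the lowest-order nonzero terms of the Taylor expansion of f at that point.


No singular points in the scanned grid; C is smooth there.

Compute partial derivatives:
  f_x = 3 - 2*x.
  f_y = 1.
f_y = 1 is a nonzero constant, so f_y never vanishes: no point (x, y) can satisfy f = f_x = f_y = 0. In particular no (x, y) ∈ {−4, ..., 4}² is singular; the curve is smooth.


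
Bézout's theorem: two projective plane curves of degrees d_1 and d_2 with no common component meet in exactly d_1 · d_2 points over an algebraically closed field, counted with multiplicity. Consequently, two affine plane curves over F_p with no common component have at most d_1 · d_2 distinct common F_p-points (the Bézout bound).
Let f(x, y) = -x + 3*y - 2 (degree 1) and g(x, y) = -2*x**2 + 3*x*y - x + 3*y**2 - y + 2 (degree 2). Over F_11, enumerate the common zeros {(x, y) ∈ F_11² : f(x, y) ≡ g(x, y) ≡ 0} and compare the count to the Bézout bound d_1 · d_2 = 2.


Common zeros: {(4, 2), (10, 4)}; count = 2; Bézout bound = 2.

deg(f) = 1, deg(g) = 2, so Bézout bound = 2.
Scan x ∈ F_11. For each x, list the y ∈ F_11 with f(x, y) ≡ 0 and those with g(x, y) ≡ 0 (mod 11); the common zeros in that column are the intersection.
  x = 0: f ≡ 0 at y ∈ {8}; g ≡ 0 at y ∈ ∅; common: ∅.
  x = 1: f ≡ 0 at y ∈ {1}; g ≡ 0 at y ∈ {4, 10}; common: ∅.
  x = 2: f ≡ 0 at y ∈ {5}; g ≡ 0 at y ∈ {1}; common: ∅.
  x = 3: f ≡ 0 at y ∈ {9}; g ≡ 0 at y ∈ ∅; common: ∅.
  x = 4: f ≡ 0 at y ∈ {2}; g ≡ 0 at y ∈ {2, 9}; common: {2}.
  x = 5: f ≡ 0 at y ∈ {6}; g ≡ 0 at y ∈ ∅; common: ∅.
  x = 6: f ≡ 0 at y ∈ {10}; g ≡ 0 at y ∈ ∅; common: ∅.
  x = 7: f ≡ 0 at y ∈ {3}; g ≡ 0 at y ∈ ∅; common: ∅.
  x = 8: f ≡ 0 at y ∈ {7}; g ≡ 0 at y ∈ {8, 10}; common: ∅.
  x = 9: f ≡ 0 at y ∈ {0}; g ≡ 0 at y ∈ {8, 9}; common: ∅.
  x = 10: f ≡ 0 at y ∈ {4}; g ≡ 0 at y ∈ {1, 4}; common: {4}.
Collecting: common zeros = {(4, 2), (10, 4)}, so the count is 2.
Comparison with the Bézout bound: 2 ≤ 2 = deg(f)·deg(g), as expected for curves with no common component (the bound is attained).


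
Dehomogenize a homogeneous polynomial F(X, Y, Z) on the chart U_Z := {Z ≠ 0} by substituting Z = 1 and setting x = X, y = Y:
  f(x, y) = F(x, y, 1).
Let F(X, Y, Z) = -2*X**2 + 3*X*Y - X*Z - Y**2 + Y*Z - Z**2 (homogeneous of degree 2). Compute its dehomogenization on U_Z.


f(x, y) = -2*x**2 + 3*x*y - x - y**2 + y - 1

On U_Z we set Z = 1. Each monomial c·X^i·Y^j·Z^k in F becomes c·x^i·y^j·1^k = c·x^i·y^j.
Substituting Z = 1: F(X, Y, 1) = -2*x**2 + 3*x*y - x - y**2 + y - 1.
Note: deg(f) ≤ deg(F) = 2; strict inequality happens when F is divisible by Z (lost terms).


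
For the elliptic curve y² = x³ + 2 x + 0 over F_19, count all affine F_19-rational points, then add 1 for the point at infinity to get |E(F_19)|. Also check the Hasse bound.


Affine points = {(0, 0), (6, 0), (9, 5), (9, 14), (11, 2), (11, 17), (12, 2), (12, 17), (13, 0), (14, 6), (14, 13), (15, 2), (15, 17), (16, 9), (16, 10), (17, 8), (17, 11), (18, 4), (18, 15)}; affine count = 19; |E(F_19)| = 20.

Discriminant check: Δ ∝ 4a³ + 27b² = 4·2³ + 27·0² = 4·8 + 27·0 ≡ 13 (mod 19). Nonzero ⇒ E is nonsingular.
For each x ∈ F_19, compute rhs = x³ + 2·x + 0 mod 19, then count y ∈ F_19 with y² ≡ rhs.
  x = 0: rhs = 0, matching y values: 0 (1 points).
  x = 1: rhs = 3, matching y values: none (0 points).
  x = 2: rhs = 12, matching y values: none (0 points).
  x = 3: rhs = 14, matching y values: none (0 points).
  x = 4: rhs = 15, matching y values: none (0 points).
  x = 5: rhs = 2, matching y values: none (0 points).
  x = 6: rhs = 0, matching y values: 0 (1 points).
  x = 7: rhs = 15, matching y values: none (0 points).
  x = 8: rhs = 15, matching y values: none (0 points).
  x = 9: rhs = 6, matching y values: 5, 14 (2 points).
  x = 10: rhs = 13, matching y values: none (0 points).
  x = 11: rhs = 4, matching y values: 2, 17 (2 points).
  x = 12: rhs = 4, matching y values: 2, 17 (2 points).
  x = 13: rhs = 0, matching y values: 0 (1 points).
  x = 14: rhs = 17, matching y values: 6, 13 (2 points).
  x = 15: rhs = 4, matching y values: 2, 17 (2 points).
  x = 16: rhs = 5, matching y values: 9, 10 (2 points).
  x = 17: rhs = 7, matching y values: 8, 11 (2 points).
  x = 18: rhs = 16, matching y values: 4, 15 (2 points).
Total affine count: 19.
Full point count |E(F_19)| = 19 + 1 = 20.
Hasse bound: |20 − (19+1)| = |0| = 0 ≤ 2√19 ≈ 8.7178 ✓.


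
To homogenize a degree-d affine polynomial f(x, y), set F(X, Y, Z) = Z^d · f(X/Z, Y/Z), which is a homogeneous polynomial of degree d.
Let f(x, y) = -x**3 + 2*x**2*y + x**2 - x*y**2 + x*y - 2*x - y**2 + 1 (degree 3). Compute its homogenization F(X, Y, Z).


F(X, Y, Z) = -X**3 + 2*X**2*Y + X**2*Z - X*Y**2 + X*Y*Z - 2*X*Z**2 - Y**2*Z + Z**3

deg(f) = 3.
Substitute x = X/Z, y = Y/Z into f, then multiply by Z^3.
  monomial -1·x^3·y^0 ↦ -1·X^3·Y^0·Z^0.
  monomial 2·x^2·y^1 ↦ 2·X^2·Y^1·Z^0.
  monomial 1·x^2·y^0 ↦ 1·X^2·Y^0·Z^1.
  monomial -1·x^1·y^2 ↦ -1·X^1·Y^2·Z^0.
  monomial 1·x^1·y^1 ↦ 1·X^1·Y^1·Z^1.
  monomial -2·x^1·y^0 ↦ -2·X^1·Y^0·Z^2.
  monomial -1·x^0·y^2 ↦ -1·X^0·Y^2·Z^1.
  monomial 1·x^0·y^0 ↦ 1·X^0·Y^0·Z^3.
Collecting: F(X, Y, Z) = -X**3 + 2*X**2*Y + X**2*Z - X*Y**2 + X*Y*Z - 2*X*Z**2 - Y**2*Z + Z**3.


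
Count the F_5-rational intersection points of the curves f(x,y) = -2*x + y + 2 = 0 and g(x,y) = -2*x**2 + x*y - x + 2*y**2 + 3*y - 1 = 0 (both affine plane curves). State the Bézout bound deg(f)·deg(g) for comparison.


Common zeros: ∅; count = 0; Bézout bound = 2.

deg(f) = 1, deg(g) = 2, so Bézout bound = 2.
Scan x ∈ F_5. For each x, list the y ∈ F_5 with f(x, y) ≡ 0 and those with g(x, y) ≡ 0 (mod 5); the common zeros in that column are the intersection.
  x = 0: f ≡ 0 at y ∈ {3}; g ≡ 0 at y ∈ ∅; common: ∅.
  x = 1: f ≡ 0 at y ∈ {0}; g ≡ 0 at y ∈ ∅; common: ∅.
  x = 2: f ≡ 0 at y ∈ {2}; g ≡ 0 at y ∈ ∅; common: ∅.
  x = 3: f ≡ 0 at y ∈ {4}; g ≡ 0 at y ∈ ∅; common: ∅.
  x = 4: f ≡ 0 at y ∈ {1}; g ≡ 0 at y ∈ {2}; common: ∅.
Collecting: common zeros = ∅, so the count is 0.
Comparison with the Bézout bound: 0 ≤ 2 = deg(f)·deg(g), as expected for curves with no common component (the affine F_5-count falls short of the bound because intersections may lie at infinity, over extension fields, or carry multiplicity).


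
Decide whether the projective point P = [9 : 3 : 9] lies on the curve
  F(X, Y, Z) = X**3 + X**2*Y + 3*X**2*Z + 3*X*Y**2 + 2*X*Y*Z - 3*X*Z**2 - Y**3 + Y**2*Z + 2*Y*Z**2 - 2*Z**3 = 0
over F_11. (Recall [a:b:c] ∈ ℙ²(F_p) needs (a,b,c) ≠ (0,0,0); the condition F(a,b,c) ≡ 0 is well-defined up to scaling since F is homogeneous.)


F(9,3,9) ≡ 2 (mod 11); P is NOT on the curve.

Evaluate F(9, 3, 9) term-by-term (mod 11).
  X**3 ↦ 1·729·1·1 = 729
  X**2*Y ↦ 1·81·3·1 = 243
  3*X**2*Z ↦ 3·81·1·9 = 2187
  3*X*Y**2 ↦ 3·9·9·1 = 243
  2*X*Y*Z ↦ 2·9·3·9 = 486
  -3*X*Z**2 ↦ -3·9·1·81 = -2187
  -Y**3 ↦ -1·1·27·1 = -27
  Y**2*Z ↦ 1·1·9·9 = 81
  2*Y*Z**2 ↦ 2·1·3·81 = 486
  -2*Z**3 ↦ -2·1·1·729 = -1458
Sum: F(9, 3, 9) = (729) + (243) + (2187) + (243) + (486) + (-2187) + (-27) + (81) + (486) + (-1458) = 783.
Reducing mod 11: 783 ≡ 2 (mod 11).
Since F(a, b, c) ≡ 2 ≠ 0 (mod 11), P does NOT lie on the curve.


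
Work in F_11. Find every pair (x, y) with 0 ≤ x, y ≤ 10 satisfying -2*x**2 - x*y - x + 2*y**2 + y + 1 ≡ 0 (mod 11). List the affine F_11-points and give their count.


Affine F_11-points: {(0, 2), (0, 3), (1, 1), (1, 10), (4, 2), (4, 5), (6, 0), (6, 8), (9, 1), (9, 3), (10, 0), (10, 10)}; count = 12.

For each of the 121 pairs (x, y) ∈ F_11², evaluate f(x, y) mod 11. Record the zeros.
  x = 0: [0↦1, 1↦4, 2↦0, 3↦0, 4↦4, 5↦1, 6↦2, 7↦7, 8↦5, 9↦7, 10↦2]  zeros at y ∈ {2, 3}
  x = 1: [0↦9, 1↦0, 2↦6, 3↦5, 4↦8, 5↦4, 6↦4, 7↦8, 8↦5, 9↦6, 10↦0]  zeros at y ∈ {1, 10}
  x = 2: [0↦2, 1↦3, 2↦8, 3↦6, 4↦8, 5↦3, 6↦2, 7↦5, 8↦1, 9↦1, 10↦5]  zeros at y ∈ ∅
  x = 3: [0↦2, 1↦2, 2↦6, 3↦3, 4↦4, 5↦9, 6↦7, 7↦9, 8↦4, 9↦3, 10↦6]  zeros at y ∈ ∅
  x = 4: [0↦9, 1↦8, 2↦0, 3↦7, 4↦7, 5↦0, 6↦8, 7↦9, 8↦3, 9↦1, 10↦3]  zeros at y ∈ {2, 5}
  x = 5: [0↦1, 1↦10, 2↦1, 3↦7, 4↦6, 5↦9, 6↦5, 7↦5, 8↦9, 9↦6, 10↦7]  zeros at y ∈ ∅
  x = 6: [0↦0, 1↦8, 2↦9, 3↦3, 4↦1, 5↦3, 6↦9, 7↦8, 8↦0, 9↦7, 10↦7]  zeros at y ∈ {0, 8}
  x = 7: [0↦6, 1↦2, 2↦2, 3↦6, 4↦3, 5↦4, 6↦9, 7↦7, 8↦9, 9↦4, 10↦3]  zeros at y ∈ ∅
  x = 8: [0↦8, 1↦3, 2↦2, 3↦5, 4↦1, 5↦1, 6↦5, 7↦2, 8↦3, 9↦8, 10↦6]  zeros at y ∈ ∅
  x = 9: [0↦6, 1↦0, 2↦9, 3↦0, 4↦6, 5↦5, 6↦8, 7↦4, 8↦4, 9↦8, 10↦5]  zeros at y ∈ {1, 3}
  x = 10: [0↦0, 1↦4, 2↦1, 3↦2, 4↦7, 5↦5, 6↦7, 7↦2, 8↦1, 9↦4, 10↦0]  zeros at y ∈ {0, 10}
Collecting zeros: affine points = {(0, 2), (0, 3), (1, 1), (1, 10), (4, 2), (4, 5), (6, 0), (6, 8), (9, 1), (9, 3), (10, 0), (10, 10)}.
Total count |C(F_11)_aff| = 12.


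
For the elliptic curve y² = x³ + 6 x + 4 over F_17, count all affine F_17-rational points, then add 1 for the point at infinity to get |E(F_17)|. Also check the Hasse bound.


Affine points = {(0, 2), (0, 15), (3, 7), (3, 10), (6, 1), (6, 16), (7, 7), (7, 10), (12, 6), (12, 11), (13, 1), (13, 16), (15, 1), (15, 16)}; affine count = 14; |E(F_17)| = 15.

Discriminant check: Δ ∝ 4a³ + 27b² = 4·6³ + 27·4² = 4·216 + 27·16 ≡ 4 (mod 17). Nonzero ⇒ E is nonsingular.
For each x ∈ F_17, compute rhs = x³ + 6·x + 4 mod 17, then count y ∈ F_17 with y² ≡ rhs.
  x = 0: rhs = 4, matching y values: 2, 15 (2 points).
  x = 1: rhs = 11, matching y values: none (0 points).
  x = 2: rhs = 7, matching y values: none (0 points).
  x = 3: rhs = 15, matching y values: 7, 10 (2 points).
  x = 4: rhs = 7, matching y values: none (0 points).
  x = 5: rhs = 6, matching y values: none (0 points).
  x = 6: rhs = 1, matching y values: 1, 16 (2 points).
  x = 7: rhs = 15, matching y values: 7, 10 (2 points).
  x = 8: rhs = 3, matching y values: none (0 points).
  x = 9: rhs = 5, matching y values: none (0 points).
  x = 10: rhs = 10, matching y values: none (0 points).
  x = 11: rhs = 7, matching y values: none (0 points).
  x = 12: rhs = 2, matching y values: 6, 11 (2 points).
  x = 13: rhs = 1, matching y values: 1, 16 (2 points).
  x = 14: rhs = 10, matching y values: none (0 points).
  x = 15: rhs = 1, matching y values: 1, 16 (2 points).
  x = 16: rhs = 14, matching y values: none (0 points).
Total affine count: 14.
Full point count |E(F_17)| = 14 + 1 = 15.
Hasse bound: |15 − (17+1)| = |-3| = 3 ≤ 2√17 ≈ 8.2462 ✓.


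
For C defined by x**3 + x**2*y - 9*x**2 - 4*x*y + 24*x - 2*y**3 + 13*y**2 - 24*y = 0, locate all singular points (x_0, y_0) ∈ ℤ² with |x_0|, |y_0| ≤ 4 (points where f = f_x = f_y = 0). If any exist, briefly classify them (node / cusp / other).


Singular points: {(2, 2)}; classification: node.

Compute partial derivatives:
  f_x = 3*x**2 + 2*x*y - 18*x - 4*y + 24.
  f_y = x**2 - 4*x - 6*y**2 + 26*y - 24.
Scan x_0 ∈ {−4, ..., 4}. For each x_0, f_y(x_0, y) is a polynomial in y; find its integer roots y ∈ {−4, ..., 4}, then test f_x and f at those candidates.
  x = -4: f_y(-4, y) = -6*y**2 + 26*y + 8; no integer root y with |y| ≤ 4.
  x = -3: f_y(-3, y) = -6*y**2 + 26*y - 3; no integer root y with |y| ≤ 4.
  x = -2: f_y(-2, y) = -6*y**2 + 26*y - 12; no integer root y with |y| ≤ 4.
  x = -1: f_y(-1, y) = -6*y**2 + 26*y - 19; no integer root y with |y| ≤ 4.
  x = 0: f_y(0, y) = -6*y**2 + 26*y - 24; vanishes at y ∈ {3}. (0, 3): f_x = 12 ≠ 0.
  x = 1: f_y(1, y) = -6*y**2 + 26*y - 27; no integer root y with |y| ≤ 4.
  x = 2: f_y(2, y) = -6*y**2 + 26*y - 28; vanishes at y ∈ {2}. (2, 2): f_x = 0, f = 0 — SINGULAR.
  x = 3: f_y(3, y) = -6*y**2 + 26*y - 27; no integer root y with |y| ≤ 4.
  x = 4: f_y(4, y) = -6*y**2 + 26*y - 24; vanishes at y ∈ {3}. (4, 3): f_x = 12 ≠ 0.
Only singular point on the grid: (2, 2).
Classify: substitute x = 2 + u, y = 2 + v and expand: f = u**3 + u**2*v - u**2 - 2*v**3 + v**2.
No constant or linear terms (consistent with a singular point). Quadratic part: -u**2 + v**2. Cubic part: u**3 + u**2*v - 2*v**3.
The quadratic part v**2 - u**2 = (v − u)(v + u) splits into two distinct linear factors, so there are two distinct tangent lines y − 2 = ±(x − 2) — this is a node (ordinary double point).
Classification: node.


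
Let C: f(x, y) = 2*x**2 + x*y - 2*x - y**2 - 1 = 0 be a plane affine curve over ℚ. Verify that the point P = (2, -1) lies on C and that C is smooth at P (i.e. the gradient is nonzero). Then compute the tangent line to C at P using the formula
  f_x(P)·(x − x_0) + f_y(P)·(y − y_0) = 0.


Tangent line at P: 5*x + 4*y - 6 = 0.

Step 1: f(2, -1) = 0, so P lies on C.
Step 2: partial derivatives
  f_x(x, y) = 4*x + y - 2, f_y(x, y) = x - 2*y.
  f_x(P) = 5, f_y(P) = 4 (gradient nonzero, so P is smooth).
Step 3: tangent line at P: 5·(x − 2) + 4·(y − -1) = 0.
Expanding: 5*x + 4*y - 6 = 0.


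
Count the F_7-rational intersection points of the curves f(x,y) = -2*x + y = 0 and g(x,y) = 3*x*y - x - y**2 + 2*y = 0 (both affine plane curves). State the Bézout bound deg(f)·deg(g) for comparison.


Common zeros: {(0, 0), (2, 4)}; count = 2; Bézout bound = 2.

deg(f) = 1, deg(g) = 2, so Bézout bound = 2.
Scan x ∈ F_7. For each x, list the y ∈ F_7 with f(x, y) ≡ 0 and those with g(x, y) ≡ 0 (mod 7); the common zeros in that column are the intersection.
  x = 0: f ≡ 0 at y ∈ {0}; g ≡ 0 at y ∈ {0, 2}; common: {0}.
  x = 1: f ≡ 0 at y ∈ {2}; g ≡ 0 at y ∈ {6}; common: ∅.
  x = 2: f ≡ 0 at y ∈ {4}; g ≡ 0 at y ∈ {4}; common: {4}.
  x = 3: f ≡ 0 at y ∈ {6}; g ≡ 0 at y ∈ {1, 3}; common: ∅.
  x = 4: f ≡ 0 at y ∈ {1}; g ≡ 0 at y ∈ ∅; common: ∅.
  x = 5: f ≡ 0 at y ∈ {3}; g ≡ 0 at y ∈ ∅; common: ∅.
  x = 6: f ≡ 0 at y ∈ {5}; g ≡ 0 at y ∈ ∅; common: ∅.
Collecting: common zeros = {(0, 0), (2, 4)}, so the count is 2.
Comparison with the Bézout bound: 2 ≤ 2 = deg(f)·deg(g), as expected for curves with no common component (the bound is attained).


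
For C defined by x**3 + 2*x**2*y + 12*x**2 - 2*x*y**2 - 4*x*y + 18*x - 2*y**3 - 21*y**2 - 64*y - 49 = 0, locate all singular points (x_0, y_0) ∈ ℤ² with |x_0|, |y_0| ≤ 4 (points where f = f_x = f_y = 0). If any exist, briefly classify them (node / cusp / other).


Singular points: {(-2, -3)}; classification: cusp.

Compute partial derivatives:
  f_x = 3*x**2 + 4*x*y + 24*x - 2*y**2 - 4*y + 18.
  f_y = 2*x**2 - 4*x*y - 4*x - 6*y**2 - 42*y - 64.
Scan x_0 ∈ {−4, ..., 4}. For each x_0, f_y(x_0, y) is a polynomial in y; find its integer roots y ∈ {−4, ..., 4}, then test f_x and f at those candidates.
  x = -4: f_y(-4, y) = -6*y**2 - 26*y - 16; no integer root y with |y| ≤ 4.
  x = -3: f_y(-3, y) = -6*y**2 - 30*y - 34; no integer root y with |y| ≤ 4.
  x = -2: f_y(-2, y) = -6*y**2 - 34*y - 48; vanishes at y ∈ {-3}. (-2, -3): f_x = 0, f = 0 — SINGULAR.
  x = -1: f_y(-1, y) = -6*y**2 - 38*y - 58; no integer root y with |y| ≤ 4.
  x = 0: f_y(0, y) = -6*y**2 - 42*y - 64; no integer root y with |y| ≤ 4.
  x = 1: f_y(1, y) = -6*y**2 - 46*y - 66; no integer root y with |y| ≤ 4.
  x = 2: f_y(2, y) = -6*y**2 - 50*y - 64; no integer root y with |y| ≤ 4.
  x = 3: f_y(3, y) = -6*y**2 - 54*y - 58; no integer root y with |y| ≤ 4.
  x = 4: f_y(4, y) = -6*y**2 - 58*y - 48; no integer root y with |y| ≤ 4.
Only singular point on the grid: (-2, -3).
Classify: substitute x = -2 + u, y = -3 + v and expand: f = u**3 + 2*u**2*v - 2*u*v**2 - 2*v**3 + v**2.
No constant or linear terms (consistent with a singular point). Quadratic part: v**2. Cubic part: u**3 + 2*u**2*v - 2*u*v**2 - 2*v**3.
The quadratic part v**2 is a perfect square, so there is a single (double) tangent line v = 0, i.e. y = -3. Restricting the cubic part to that line (v = 0) leaves u**3 ≠ 0, so f is not divisible by v and the branch is v² ≈ -u**3 to lowest order — this is a cusp.
Classification: cusp.


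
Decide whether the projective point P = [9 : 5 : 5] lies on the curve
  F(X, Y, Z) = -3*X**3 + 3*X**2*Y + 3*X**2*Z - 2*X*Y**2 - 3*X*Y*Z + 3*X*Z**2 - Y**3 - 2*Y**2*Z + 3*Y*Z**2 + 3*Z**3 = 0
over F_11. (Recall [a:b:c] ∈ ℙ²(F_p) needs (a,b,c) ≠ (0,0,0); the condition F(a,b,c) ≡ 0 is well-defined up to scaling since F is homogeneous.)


F(9,5,5) ≡ 3 (mod 11); P is NOT on the curve.

Evaluate F(9, 5, 5) term-by-term (mod 11).
  -3*X**3 ↦ -3·729·1·1 = -2187
  3*X**2*Y ↦ 3·81·5·1 = 1215
  3*X**2*Z ↦ 3·81·1·5 = 1215
  -2*X*Y**2 ↦ -2·9·25·1 = -450
  -3*X*Y*Z ↦ -3·9·5·5 = -675
  3*X*Z**2 ↦ 3·9·1·25 = 675
  -Y**3 ↦ -1·1·125·1 = -125
  -2*Y**2*Z ↦ -2·1·25·5 = -250
  3*Y*Z**2 ↦ 3·1·5·25 = 375
  3*Z**3 ↦ 3·1·1·125 = 375
Sum: F(9, 5, 5) = (-2187) + (1215) + (1215) + (-450) + (-675) + (675) + (-125) + (-250) + (375) + (375) = 168.
Reducing mod 11: 168 ≡ 3 (mod 11).
Since F(a, b, c) ≡ 3 ≠ 0 (mod 11), P does NOT lie on the curve.


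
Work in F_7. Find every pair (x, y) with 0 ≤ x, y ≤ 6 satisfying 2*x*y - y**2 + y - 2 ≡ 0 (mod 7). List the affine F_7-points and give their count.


Affine F_7-points: {(0, 4), (1, 1), (1, 2), (5, 5), (5, 6), (6, 3)}; count = 6.

For each of the 49 pairs (x, y) ∈ F_7², evaluate f(x, y) mod 7. Record the zeros.
  x = 0: [0↦5, 1↦5, 2↦3, 3↦6, 4↦0, 5↦6, 6↦3]  zeros at y ∈ {4}
  x = 1: [0↦5, 1↦0, 2↦0, 3↦5, 4↦1, 5↦2, 6↦1]  zeros at y ∈ {1, 2}
  x = 2: [0↦5, 1↦2, 2↦4, 3↦4, 4↦2, 5↦5, 6↦6]  zeros at y ∈ ∅
  x = 3: [0↦5, 1↦4, 2↦1, 3↦3, 4↦3, 5↦1, 6↦4]  zeros at y ∈ ∅
  x = 4: [0↦5, 1↦6, 2↦5, 3↦2, 4↦4, 5↦4, 6↦2]  zeros at y ∈ ∅
  x = 5: [0↦5, 1↦1, 2↦2, 3↦1, 4↦5, 5↦0, 6↦0]  zeros at y ∈ {5, 6}
  x = 6: [0↦5, 1↦3, 2↦6, 3↦0, 4↦6, 5↦3, 6↦5]  zeros at y ∈ {3}
Collecting zeros: affine points = {(0, 4), (1, 1), (1, 2), (5, 5), (5, 6), (6, 3)}.
Total count |C(F_7)_aff| = 6.


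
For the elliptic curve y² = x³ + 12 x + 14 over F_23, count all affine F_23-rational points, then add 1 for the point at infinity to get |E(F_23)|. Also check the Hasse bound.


Affine points = {(1, 2), (1, 21), (2, 0), (3, 10), (3, 13), (6, 7), (6, 16), (7, 2), (7, 21), (8, 1), (8, 22), (9, 0), (12, 0), (15, 2), (15, 21), (16, 1), (16, 22), (17, 5), (17, 18), (18, 6), (18, 17), (22, 1), (22, 22)}; affine count = 23; |E(F_23)| = 24.

Discriminant check: Δ ∝ 4a³ + 27b² = 4·12³ + 27·14² = 4·1728 + 27·196 ≡ 14 (mod 23). Nonzero ⇒ E is nonsingular.
For each x ∈ F_23, compute rhs = x³ + 12·x + 14 mod 23, then count y ∈ F_23 with y² ≡ rhs.
  x = 0: rhs = 14, matching y values: none (0 points).
  x = 1: rhs = 4, matching y values: 2, 21 (2 points).
  x = 2: rhs = 0, matching y values: 0 (1 points).
  x = 3: rhs = 8, matching y values: 10, 13 (2 points).
  x = 4: rhs = 11, matching y values: none (0 points).
  x = 5: rhs = 15, matching y values: none (0 points).
  x = 6: rhs = 3, matching y values: 7, 16 (2 points).
  x = 7: rhs = 4, matching y values: 2, 21 (2 points).
  x = 8: rhs = 1, matching y values: 1, 22 (2 points).
  x = 9: rhs = 0, matching y values: 0 (1 points).
  x = 10: rhs = 7, matching y values: none (0 points).
  x = 11: rhs = 5, matching y values: none (0 points).
  x = 12: rhs = 0, matching y values: 0 (1 points).
  x = 13: rhs = 21, matching y values: none (0 points).
  x = 14: rhs = 5, matching y values: none (0 points).
  x = 15: rhs = 4, matching y values: 2, 21 (2 points).
  x = 16: rhs = 1, matching y values: 1, 22 (2 points).
  x = 17: rhs = 2, matching y values: 5, 18 (2 points).
  x = 18: rhs = 13, matching y values: 6, 17 (2 points).
  x = 19: rhs = 17, matching y values: none (0 points).
  x = 20: rhs = 20, matching y values: none (0 points).
  x = 21: rhs = 5, matching y values: none (0 points).
  x = 22: rhs = 1, matching y values: 1, 22 (2 points).
Total affine count: 23.
Full point count |E(F_23)| = 23 + 1 = 24.
Hasse bound: |24 − (23+1)| = |0| = 0 ≤ 2√23 ≈ 9.5917 ✓.


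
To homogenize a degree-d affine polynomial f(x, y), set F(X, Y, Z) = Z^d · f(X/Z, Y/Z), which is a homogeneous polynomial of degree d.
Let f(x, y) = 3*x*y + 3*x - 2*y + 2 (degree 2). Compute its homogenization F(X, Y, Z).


F(X, Y, Z) = 3*X*Y + 3*X*Z - 2*Y*Z + 2*Z**2

deg(f) = 2.
Substitute x = X/Z, y = Y/Z into f, then multiply by Z^2.
  monomial 3·x^1·y^1 ↦ 3·X^1·Y^1·Z^0.
  monomial 3·x^1·y^0 ↦ 3·X^1·Y^0·Z^1.
  monomial -2·x^0·y^1 ↦ -2·X^0·Y^1·Z^1.
  monomial 2·x^0·y^0 ↦ 2·X^0·Y^0·Z^2.
Collecting: F(X, Y, Z) = 3*X*Y + 3*X*Z - 2*Y*Z + 2*Z**2.


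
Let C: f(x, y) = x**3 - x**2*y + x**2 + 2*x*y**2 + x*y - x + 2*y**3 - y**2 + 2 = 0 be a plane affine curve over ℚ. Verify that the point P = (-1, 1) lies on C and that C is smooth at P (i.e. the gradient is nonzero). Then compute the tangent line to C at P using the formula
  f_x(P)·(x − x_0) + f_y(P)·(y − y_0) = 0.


Tangent line at P: 5*x - 2*y + 7 = 0.

Step 1: f(-1, 1) = 0, so P lies on C.
Step 2: partial derivatives
  f_x(x, y) = 3*x**2 - 2*x*y + 2*x + 2*y**2 + y - 1, f_y(x, y) = -x**2 + 4*x*y + x + 6*y**2 - 2*y.
  f_x(P) = 5, f_y(P) = -2 (gradient nonzero, so P is smooth).
Step 3: tangent line at P: 5·(x − -1) + -2·(y − 1) = 0.
Expanding: 5*x - 2*y + 7 = 0.


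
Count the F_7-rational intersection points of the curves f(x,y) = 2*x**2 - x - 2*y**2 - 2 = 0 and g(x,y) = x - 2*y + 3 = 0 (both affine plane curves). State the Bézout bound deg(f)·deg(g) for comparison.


Common zeros: ∅; count = 0; Bézout bound = 2.

deg(f) = 2, deg(g) = 1, so Bézout bound = 2.
Scan x ∈ F_7. For each x, list the y ∈ F_7 with f(x, y) ≡ 0 and those with g(x, y) ≡ 0 (mod 7); the common zeros in that column are the intersection.
  x = 0: f ≡ 0 at y ∈ ∅; g ≡ 0 at y ∈ {5}; common: ∅.
  x = 1: f ≡ 0 at y ∈ ∅; g ≡ 0 at y ∈ {2}; common: ∅.
  x = 2: f ≡ 0 at y ∈ {3, 4}; g ≡ 0 at y ∈ {6}; common: ∅.
  x = 3: f ≡ 0 at y ∈ ∅; g ≡ 0 at y ∈ {3}; common: ∅.
  x = 4: f ≡ 0 at y ∈ ∅; g ≡ 0 at y ∈ {0}; common: ∅.
  x = 5: f ≡ 0 at y ∈ {2, 5}; g ≡ 0 at y ∈ {4}; common: ∅.
  x = 6: f ≡ 0 at y ∈ {2, 5}; g ≡ 0 at y ∈ {1}; common: ∅.
Collecting: common zeros = ∅, so the count is 0.
Comparison with the Bézout bound: 0 ≤ 2 = deg(f)·deg(g), as expected for curves with no common component (the affine F_7-count falls short of the bound because intersections may lie at infinity, over extension fields, or carry multiplicity).
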